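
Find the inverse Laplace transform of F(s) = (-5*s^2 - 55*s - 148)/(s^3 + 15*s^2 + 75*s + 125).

Factor the denominator: s^3 + 15*s^2 + 75*s + 125 = (s + 5)^3.
Partial fraction decomposition gives [-5/(s + 5)] + [-5/(s + 5)^2] + [2/(s + 5)^3].
Invert each term: -5/(s + 5) ↔ -5e^(-5t); -5/(s + 5)^2 ↔ -5t·e^(-5t); 2/(s + 5)^3 ↔ (1)t^2·e^(-5t).

t^2*exp(-5*t) - 5*t*exp(-5*t) - 5*exp(-5*t)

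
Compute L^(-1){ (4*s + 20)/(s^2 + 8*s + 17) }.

4*exp(-4*t)*sin(t) + 4*exp(-4*t)*cos(t)

Complete the square in the denominator: s^2 + 8*s + 17 = (s + 4)^2 + 1^2.
Split the numerator to match: 4*s + 20 = 4·(s + 4) + 4·1.
Invert each term: 4·(s + 4)/((s + 4)^2 + 1) ↔ 4e^(-4t)cos(t); 4·1/((s + 4)^2 + 1) ↔ 4e^(-4t)sin(t).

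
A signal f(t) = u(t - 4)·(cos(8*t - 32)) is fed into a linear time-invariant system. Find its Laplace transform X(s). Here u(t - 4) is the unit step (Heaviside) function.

X(s) = s*exp(-4*s)/(s^2 + 64)

By the second shifting theorem, L{u(t - c)·g(t - c)} = e^(-cs)·G(s) with c = 4 and G(s) = L{g(t)}.
L{cos(8t)} = s/(s^2 + 64).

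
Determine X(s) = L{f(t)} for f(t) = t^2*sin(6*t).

X(s) = 36*(s^2 - 12)/(s^2 + 36)^3

L{sin(6t)} = 6/(s^2 + 36).
Then apply L{t^2·g(t)} = (-1)^2 d^2/ds^2[G(s)] with G(s) = 6/(s^2 + 36):
differentiating 2 times and applying the sign gives 36*(s^2 - 12)/(s^2 + 36)^3.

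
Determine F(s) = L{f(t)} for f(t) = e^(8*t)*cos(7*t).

F(s) = (s - 8)/((s - 8)^2 + 49)

L{cos(7t)} = s/(s^2 + 49).
By the first shifting theorem, multiplying by e^(8t) replaces s with s - 8.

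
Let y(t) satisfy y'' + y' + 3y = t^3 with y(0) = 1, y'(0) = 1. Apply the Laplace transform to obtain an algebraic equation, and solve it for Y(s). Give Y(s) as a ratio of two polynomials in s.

Transform both sides with L{·}.
With L{y''} = s^2 Y - s·y(0) - y'(0) and L{y'} = sY - y(0), with y(0) = 1, y'(0) = 1: the LHS transforms to (s^2 + s + 3)Y - (s + 2).
The right side is L{t^3} = 6/s^4.
So (s^2 + s + 3)Y = 6/s^4 + (s + 2).
Isolate Y and clear denominators.

Y(s) = (s^5 + 2*s^4 + 6)/(s^6 + s^5 + 3*s^4)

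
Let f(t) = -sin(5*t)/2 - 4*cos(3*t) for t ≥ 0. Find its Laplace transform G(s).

G(s) = -4*s/(s^2 + 9) - 5/(2*(s^2 + 25))

By linearity of the Laplace transform, transform each term separately.
(-1/2)·[L{sin(5t)} = 5/(s^2 + 25)]; (-4)·[L{cos(3t)} = s/(s^2 + 9)].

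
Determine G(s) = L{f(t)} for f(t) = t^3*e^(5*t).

L{t^3} = 3!/s^4 = 6/s^4.
By the first shifting theorem, multiplying by e^(5t) replaces s with s - 5.

G(s) = 6/(s - 5)^4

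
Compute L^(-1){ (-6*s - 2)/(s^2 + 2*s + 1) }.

Factor the denominator: s^2 + 2*s + 1 = (s + 1)^2.
Partial fraction decomposition gives [-6/(s + 1)] + [4/(s + 1)^2].
Invert each term: -6/(s + 1) ↔ -6e^(-t); 4/(s + 1)^2 ↔ 4t·e^(-t).

4*t*exp(-t) - 6*exp(-t)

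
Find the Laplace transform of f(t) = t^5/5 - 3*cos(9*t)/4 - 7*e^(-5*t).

-3*s/(4*(s^2 + 81)) - 7/(s + 5) + 24/s^6

The transform is linear, so treat each term independently.
(1/5)·[L{t^5} = 5!/s^6 = 120/s^6]; (-3/4)·[L{cos(9t)} = s/(s^2 + 81)]; (-7)·[L{e^(-5t)} = 1/(s + 5)].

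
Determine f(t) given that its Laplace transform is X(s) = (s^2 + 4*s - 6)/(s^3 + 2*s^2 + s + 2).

Factor the denominator: s^3 + 2*s^2 + s + 2 = (s + 2)*(s^2 + 1).
Partial fraction decomposition gives [-2/(s + 2)] + [3*s/(s^2 + 1)] + [-2/(s^2 + 1)].
Invert each term: -2/(s + 2) ↔ -2e^(-2t); 3·s/(s^2 + 1) ↔ 3cos(t); -2·1/(s^2 + 1) ↔ -2sin(t).

f(t) = -2*sin(t) + 3*cos(t) - 2*exp(-2*t)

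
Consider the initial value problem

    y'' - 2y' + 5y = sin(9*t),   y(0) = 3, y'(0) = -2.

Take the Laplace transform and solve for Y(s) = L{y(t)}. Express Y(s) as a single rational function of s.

Transform both sides with L{·}.
Using L{y''} = s^2 Y - s·y(0) - y'(0) and L{y'} = sY - y(0), with y(0) = 3, y'(0) = -2, the left side becomes (s^2 - 2*s + 5)Y - (3*s - 8).
The right side is L{sin(9*t)} = 9/(s^2 + 81).
So (s^2 - 2*s + 5)Y = 9/(s^2 + 81) + (3*s - 8).
Divide through and combine into a single rational function.

Y(s) = (3*s^3 - 8*s^2 + 243*s - 639)/(s^4 - 2*s^3 + 86*s^2 - 162*s + 405)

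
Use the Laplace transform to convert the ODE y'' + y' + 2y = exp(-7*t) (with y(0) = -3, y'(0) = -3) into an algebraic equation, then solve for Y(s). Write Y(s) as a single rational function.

Apply the Laplace transform to the equation.
The derivative rules (L{y''} = s^2 Y - s·y(0) - y'(0) and L{y'} = sY - y(0), with y(0) = -3, y'(0) = -3) turn the left side into (s^2 + s + 2)Y - (-3*s - 6).
The right side is L{exp(-7*t)} = 1/(s + 7).
So (s^2 + s + 2)Y = 1/(s + 7) + (-3*s - 6).
Isolate Y and clear denominators.

Y(s) = (-3*s^2 - 27*s - 41)/(s^3 + 8*s^2 + 9*s + 14)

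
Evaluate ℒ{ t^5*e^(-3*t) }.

120/(s + 3)^6

L{t^5} = 5!/s^6 = 120/s^6.
By the first shifting theorem, multiplying by e^(-3t) replaces s with s + 3.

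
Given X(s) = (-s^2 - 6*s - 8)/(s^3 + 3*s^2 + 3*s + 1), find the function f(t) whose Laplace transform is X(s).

Factor the denominator: s^3 + 3*s^2 + 3*s + 1 = (s + 1)^3.
Partial fraction decomposition gives [-1/(s + 1)] + [-4/(s + 1)^2] + [-3/(s + 1)^3].
Invert each term: -1/(s + 1) ↔ -e^(-t); -4/(s + 1)^2 ↔ -4t·e^(-t); -3/(s + 1)^3 ↔ (-3/2)t^2·e^(-t).

f(t) = -3*t^2*exp(-t)/2 - 4*t*exp(-t) - exp(-t)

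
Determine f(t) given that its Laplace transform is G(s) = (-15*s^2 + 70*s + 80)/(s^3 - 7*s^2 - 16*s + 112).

Factor the denominator: s^3 - 7*s^2 - 16*s + 112 = (s - 7)*(s - 4)*(s + 4).
Partial fraction decomposition gives [-5/(s - 7)] + [-5/(s + 4)] + [-5/(s - 4)].
Invert each term: -5/(s - 7) ↔ -5e^(7t); -5/(s + 4) ↔ -5e^(-4t); -5/(s - 4) ↔ -5e^(4t).

f(t) = -5*exp(7*t) - 5*exp(4*t) - 5*exp(-4*t)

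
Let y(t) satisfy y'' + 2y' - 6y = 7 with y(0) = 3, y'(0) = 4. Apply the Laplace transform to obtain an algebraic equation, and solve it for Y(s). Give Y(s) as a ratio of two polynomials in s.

Apply the Laplace transform to the equation.
With L{y''} = s^2 Y - s·y(0) - y'(0) and L{y'} = sY - y(0), with y(0) = 3, y'(0) = 4: the LHS transforms to (s^2 + 2*s - 6)Y - (3*s + 10).
The right side is L{7} = 7/s.
So (s^2 + 2*s - 6)Y = 7/s + (3*s + 10).
Solve for Y(s) and write it as one ratio of polynomials.

Y(s) = (3*s^2 + 10*s + 7)/(s^3 + 2*s^2 - 6*s)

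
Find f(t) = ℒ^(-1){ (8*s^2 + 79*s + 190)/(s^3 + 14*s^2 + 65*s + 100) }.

Factor the denominator: s^3 + 14*s^2 + 65*s + 100 = (s + 4)*(s + 5)^2.
Partial fraction decomposition gives [6/(s + 5)] + [5/(s + 5)^2] + [2/(s + 4)].
Invert each term: 6/(s + 5) ↔ 6e^(-5t); 5/(s + 5)^2 ↔ 5t·e^(-5t); 2/(s + 4) ↔ 2e^(-4t).

f(t) = 5*t*exp(-5*t) + 2*exp(-4*t) + 6*exp(-5*t)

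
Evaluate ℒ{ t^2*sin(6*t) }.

L{sin(6t)} = 6/(s^2 + 36).
Then apply L{t^2·g(t)} = (-1)^2 d^2/ds^2[G(s)] with G(s) = 6/(s^2 + 36):
differentiating 2 times and applying the sign gives 36*(s^2 - 12)/(s^2 + 36)^3.

36*(s^2 - 12)/(s^2 + 36)^3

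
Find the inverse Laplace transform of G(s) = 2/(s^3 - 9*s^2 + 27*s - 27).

Rewrite the denominator: s^3 - 9*s^2 + 27*s - 27 = (s - 3)^3.
The form in (s - 3) signals a first-shifting-theorem factor e^(3t).
Since L{t^2} = 2!/s^3 = 2/s^3, the inverse is t^2*e^(3*t).

t^2*exp(3*t)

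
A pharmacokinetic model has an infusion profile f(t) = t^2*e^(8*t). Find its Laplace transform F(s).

F(s) = 2/(s - 8)^3

L{e^(8t)} = 1/(s - 8).
Then apply L{t^2·g(t)} = (-1)^2 d^2/ds^2[G(s)] with G(s) = 1/(s - 8):
differentiating 2 times and applying the sign gives 2/(s - 8)^3.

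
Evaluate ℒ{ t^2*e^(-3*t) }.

2/(s + 3)^3

L{e^(-3t)} = 1/(s + 3).
Then apply L{t^2·g(t)} = (-1)^2 d^2/ds^2[H(s)] with H(s) = 1/(s + 3):
differentiating 2 times and applying the sign gives 2/(s + 3)^3.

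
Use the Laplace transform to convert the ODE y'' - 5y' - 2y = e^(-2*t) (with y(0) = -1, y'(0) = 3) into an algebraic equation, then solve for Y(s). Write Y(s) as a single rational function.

Y(s) = (-s^2 + 6*s + 17)/(s^3 - 3*s^2 - 12*s - 4)

Apply the Laplace transform to the equation.
Using L{y''} = s^2 Y - s·y(0) - y'(0) and L{y'} = sY - y(0), with y(0) = -1, y'(0) = 3, the left side becomes (s^2 - 5*s - 2)Y - (-s + 8).
The right side is L{e^(-2*t)} = 1/(s + 2).
So (s^2 - 5*s - 2)Y = 1/(s + 2) + (-s + 8).
Solve for Y(s) and write it as one ratio of polynomials.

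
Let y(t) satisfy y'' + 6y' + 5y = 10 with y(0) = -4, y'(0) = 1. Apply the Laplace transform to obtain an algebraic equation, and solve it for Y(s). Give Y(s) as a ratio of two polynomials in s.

Laplace-transform each side.
The derivative rules (L{y''} = s^2 Y - s·y(0) - y'(0) and L{y'} = sY - y(0), with y(0) = -4, y'(0) = 1) turn the left side into (s^2 + 6*s + 5)Y - (-4*s - 23).
The right side is L{10} = 10/s.
So (s^2 + 6*s + 5)Y = 10/s + (-4*s - 23).
Isolate Y and clear denominators.

Y(s) = (-4*s^2 - 23*s + 10)/(s^3 + 6*s^2 + 5*s)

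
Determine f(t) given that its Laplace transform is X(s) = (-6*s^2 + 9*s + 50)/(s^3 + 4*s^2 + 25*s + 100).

Factor the denominator: s^3 + 4*s^2 + 25*s + 100 = (s + 4)*(s^2 + 25).
Partial fraction decomposition gives [-2/(s + 4)] + [-4*s/(s^2 + 25)] + [25/(s^2 + 25)].
Invert each term: -2/(s + 4) ↔ -2e^(-4t); -4·s/(s^2 + 25) ↔ -4cos(5t); 5·5/(s^2 + 25) ↔ 5sin(5t).

f(t) = 5*sin(5*t) - 4*cos(5*t) - 2*exp(-4*t)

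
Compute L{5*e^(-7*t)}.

L{5} = 5/s.
By the first shifting theorem, multiplying by e^(-7t) replaces s with s + 7.

5/(s + 7)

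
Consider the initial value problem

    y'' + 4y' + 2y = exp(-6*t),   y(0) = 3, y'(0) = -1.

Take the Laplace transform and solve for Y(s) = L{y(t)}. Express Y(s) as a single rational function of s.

Y(s) = (3*s^2 + 29*s + 67)/(s^3 + 10*s^2 + 26*s + 12)

Apply the Laplace transform to the equation.
The derivative rules (L{y''} = s^2 Y - s·y(0) - y'(0) and L{y'} = sY - y(0), with y(0) = 3, y'(0) = -1) turn the left side into (s^2 + 4*s + 2)Y - (3*s + 11).
The right side is L{exp(-6*t)} = 1/(s + 6).
So (s^2 + 4*s + 2)Y = 1/(s + 6) + (3*s + 11).
Isolate Y and clear denominators.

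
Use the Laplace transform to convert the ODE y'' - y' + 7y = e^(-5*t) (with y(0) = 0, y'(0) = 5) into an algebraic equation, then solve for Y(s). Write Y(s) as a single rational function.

Transform both sides with L{·}.
Using L{y''} = s^2 Y - s·y(0) - y'(0) and L{y'} = sY - y(0), with y(0) = 0, y'(0) = 5, the left side becomes (s^2 - s + 7)Y - (5).
The right side is L{e^(-5*t)} = 1/(s + 5).
So (s^2 - s + 7)Y = 1/(s + 5) + (5).
Divide through and combine into a single rational function.

Y(s) = (5*s + 26)/(s^3 + 4*s^2 + 2*s + 35)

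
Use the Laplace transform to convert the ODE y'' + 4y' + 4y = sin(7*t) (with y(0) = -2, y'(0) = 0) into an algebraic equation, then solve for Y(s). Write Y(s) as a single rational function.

Y(s) = (-2*s^3 - 8*s^2 - 98*s - 385)/(s^4 + 4*s^3 + 53*s^2 + 196*s + 196)

Transform both sides with L{·}.
Using L{y''} = s^2 Y - s·y(0) - y'(0) and L{y'} = sY - y(0), with y(0) = -2, y'(0) = 0, the left side becomes (s^2 + 4*s + 4)Y - (-2*s - 8).
The right side is L{sin(7*t)} = 7/(s^2 + 49).
So (s^2 + 4*s + 4)Y = 7/(s^2 + 49) + (-2*s - 8).
Isolate Y and clear denominators.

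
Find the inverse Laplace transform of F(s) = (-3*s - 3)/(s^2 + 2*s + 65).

Rewrite the denominator: s^2 + 2*s + 65 = (s + 1)^2 + 64.
The form in (s + 1) signals a first-shifting-theorem factor e^(-t).
Since L{cos(8t)} = s/(s^2 + 64), the inverse is e^(-t)*cos(8*t), scaled by -3.

-3*exp(-t)*cos(8*t)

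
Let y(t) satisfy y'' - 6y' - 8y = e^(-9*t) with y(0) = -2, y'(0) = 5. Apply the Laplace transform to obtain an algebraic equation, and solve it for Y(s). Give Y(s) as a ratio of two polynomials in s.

Laplace-transform each side.
With L{y''} = s^2 Y - s·y(0) - y'(0) and L{y'} = sY - y(0), with y(0) = -2, y'(0) = 5: the LHS transforms to (s^2 - 6*s - 8)Y - (-2*s + 17).
The right side is L{e^(-9*t)} = 1/(s + 9).
So (s^2 - 6*s - 8)Y = 1/(s + 9) + (-2*s + 17).
Isolate Y and clear denominators.

Y(s) = (-2*s^2 - s + 154)/(s^3 + 3*s^2 - 62*s - 72)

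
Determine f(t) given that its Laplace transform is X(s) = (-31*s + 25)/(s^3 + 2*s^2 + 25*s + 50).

f(t) = -5*sin(5*t) - 3*cos(5*t) + 3*exp(-2*t)

Factor the denominator: s^3 + 2*s^2 + 25*s + 50 = (s + 2)*(s^2 + 25).
Partial fraction decomposition gives [3/(s + 2)] + [-3*s/(s^2 + 25)] + [-25/(s^2 + 25)].
Invert each term: 3/(s + 2) ↔ 3e^(-2t); -3·s/(s^2 + 25) ↔ -3cos(5t); -5·5/(s^2 + 25) ↔ -5sin(5t).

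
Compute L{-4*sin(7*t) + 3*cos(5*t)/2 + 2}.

By linearity of the Laplace transform, transform each term separately.
(3/2)·[L{cos(5t)} = s/(s^2 + 25)]; L{2} = 2/s; (-4)·[L{sin(7t)} = 7/(s^2 + 49)].

3*s/(2*(s^2 + 25)) - 28/(s^2 + 49) + 2/s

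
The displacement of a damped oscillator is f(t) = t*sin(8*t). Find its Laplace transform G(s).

G(s) = 16*s/(s^2 + 64)^2

L{sin(8t)} = 8/(s^2 + 64).
Then apply L{t·g(t)} = -d/ds[H(s)] with H(s) = 8/(s^2 + 64):
differentiating 1 time and applying the sign gives 16*s/(s^2 + 64)^2.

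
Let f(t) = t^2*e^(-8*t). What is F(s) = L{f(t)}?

F(s) = 2/(s + 8)^3

L{e^(-8t)} = 1/(s + 8).
Then apply L{t^2·g(t)} = (-1)^2 d^2/ds^2[G(s)] with G(s) = 1/(s + 8):
differentiating 2 times and applying the sign gives 2/(s + 8)^3.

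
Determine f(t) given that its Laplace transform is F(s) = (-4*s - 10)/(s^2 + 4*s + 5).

f(t) = -2*exp(-2*t)*sin(t) - 4*exp(-2*t)*cos(t)

Complete the square in the denominator: s^2 + 4*s + 5 = (s + 2)^2 + 1^2.
Split the numerator to match: -4*s - 10 = -4·(s + 2) - 2·1.
Invert each term: -4·(s + 2)/((s + 2)^2 + 1) ↔ -4e^(-2t)cos(t); -2·1/((s + 2)^2 + 1) ↔ -2e^(-2t)sin(t).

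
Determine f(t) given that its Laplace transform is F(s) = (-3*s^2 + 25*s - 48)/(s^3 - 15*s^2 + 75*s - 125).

Factor the denominator: s^3 - 15*s^2 + 75*s - 125 = (s - 5)^3.
Partial fraction decomposition gives [-3/(s - 5)] + [-5/(s - 5)^2] + [2/(s - 5)^3].
Invert each term: -3/(s - 5) ↔ -3e^(5t); -5/(s - 5)^2 ↔ -5t·e^(5t); 2/(s - 5)^3 ↔ (1)t^2·e^(5t).

f(t) = t^2*exp(5*t) - 5*t*exp(5*t) - 3*exp(5*t)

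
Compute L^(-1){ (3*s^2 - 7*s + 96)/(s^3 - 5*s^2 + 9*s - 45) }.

4*exp(5*t) - 4*sin(3*t) - cos(3*t)

Factor the denominator: s^3 - 5*s^2 + 9*s - 45 = (s - 5)*(s^2 + 9).
Partial fraction decomposition gives [4/(s - 5)] + [-s/(s^2 + 9)] + [-12/(s^2 + 9)].
Invert each term: 4/(s - 5) ↔ 4e^(5t); -1·s/(s^2 + 9) ↔ -cos(3t); -4·3/(s^2 + 9) ↔ -4sin(3t).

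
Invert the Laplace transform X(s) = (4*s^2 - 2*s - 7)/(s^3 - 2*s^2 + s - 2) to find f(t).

f(t) = exp(2*t) + 4*sin(t) + 3*cos(t)

Factor the denominator: s^3 - 2*s^2 + s - 2 = (s - 2)*(s^2 + 1).
Partial fraction decomposition gives [1/(s - 2)] + [3*s/(s^2 + 1)] + [4/(s^2 + 1)].
Invert each term: 1/(s - 2) ↔ e^(2t); 3·s/(s^2 + 1) ↔ 3cos(t); 4·1/(s^2 + 1) ↔ 4sin(t).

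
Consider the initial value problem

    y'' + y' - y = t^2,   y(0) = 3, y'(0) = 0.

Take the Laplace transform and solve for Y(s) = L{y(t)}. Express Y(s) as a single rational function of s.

Apply the Laplace transform to the equation.
With L{y''} = s^2 Y - s·y(0) - y'(0) and L{y'} = sY - y(0), with y(0) = 3, y'(0) = 0: the LHS transforms to (s^2 + s - 1)Y - (3*s + 3).
The right side is L{t^2} = 2/s^3.
So (s^2 + s - 1)Y = 2/s^3 + (3*s + 3).
Divide through and combine into a single rational function.

Y(s) = (3*s^4 + 3*s^3 + 2)/(s^5 + s^4 - s^3)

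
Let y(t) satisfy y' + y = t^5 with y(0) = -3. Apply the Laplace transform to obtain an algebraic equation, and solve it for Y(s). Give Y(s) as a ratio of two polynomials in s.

Y(s) = (-3*s^6 + 120)/(s^7 + s^6)

Apply the Laplace transform to the equation.
Using L{y'} = sY - y(0) = sY - (-3), the left side becomes (s + 1)Y - (-3).
The right side is L{t^5} = 120/s^6.
So (s + 1)Y = 120/s^6 + (-3).
Solve for Y(s) and write it as one ratio of polynomials.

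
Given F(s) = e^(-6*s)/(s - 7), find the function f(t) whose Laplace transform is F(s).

f(t) = Heaviside(t - 6)*(exp(7*t - 42))

The factor e^(-6s) signals a time shift by c = 6 (second shifting theorem).
L{e^(7t)} = 1/(s - 7), so L^-1{1/(s - 7)} = e^(7*t).
Hence the inverse is u(t - 6) times that function evaluated at t - 6.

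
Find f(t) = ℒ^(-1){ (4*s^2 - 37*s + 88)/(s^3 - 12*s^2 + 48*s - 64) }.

f(t) = 2*t^2*exp(4*t) - 5*t*exp(4*t) + 4*exp(4*t)

Factor the denominator: s^3 - 12*s^2 + 48*s - 64 = (s - 4)^3.
Partial fraction decomposition gives [4/(s - 4)] + [-5/(s - 4)^2] + [4/(s - 4)^3].
Invert each term: 4/(s - 4) ↔ 4e^(4t); -5/(s - 4)^2 ↔ -5t·e^(4t); 4/(s - 4)^3 ↔ (2)t^2·e^(4t).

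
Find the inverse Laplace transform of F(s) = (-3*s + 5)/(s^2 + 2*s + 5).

Complete the square in the denominator: s^2 + 2*s + 5 = (s + 1)^2 + 2^2.
Split the numerator to match: -3*s + 5 = -3·(s + 1) + 4·2.
Invert each term: -3·(s + 1)/((s + 1)^2 + 4) ↔ -3e^(-t)cos(2t); 4·2/((s + 1)^2 + 4) ↔ 4e^(-t)sin(2t).

4*exp(-t)*sin(2*t) - 3*exp(-t)*cos(2*t)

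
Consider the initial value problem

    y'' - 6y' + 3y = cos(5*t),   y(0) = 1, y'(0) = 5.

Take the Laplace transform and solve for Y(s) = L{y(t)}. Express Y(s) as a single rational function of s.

Y(s) = (s^3 - s^2 + 26*s - 25)/(s^4 - 6*s^3 + 28*s^2 - 150*s + 75)

Transform both sides with L{·}.
With L{y''} = s^2 Y - s·y(0) - y'(0) and L{y'} = sY - y(0), with y(0) = 1, y'(0) = 5: the LHS transforms to (s^2 - 6*s + 3)Y - (s - 1).
The right side is L{cos(5*t)} = s/(s^2 + 25).
So (s^2 - 6*s + 3)Y = s/(s^2 + 25) + (s - 1).
Isolate Y and clear denominators.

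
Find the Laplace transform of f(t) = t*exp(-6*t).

(s + 6)^(-2)

L{e^(-6t)} = 1/(s + 6).
Then apply L{t·g(t)} = -d/ds[G(s)] with G(s) = 1/(s + 6):
differentiating 1 time and applying the sign gives (s + 6)^(-2).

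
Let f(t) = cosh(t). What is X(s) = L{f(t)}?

L{cosh(t)} = s/(s^2 - 1).

X(s) = s/(s^2 - 1)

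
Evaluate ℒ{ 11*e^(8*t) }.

L{11} = 11/s.
By the first shifting theorem, multiplying by e^(8t) replaces s with s - 8.

11/(s - 8)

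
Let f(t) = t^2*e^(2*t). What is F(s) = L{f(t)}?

F(s) = 2/(s - 2)^3

L{t^2} = 2!/s^3 = 2/s^3.
By the first shifting theorem, multiplying by e^(2t) replaces s with s - 2.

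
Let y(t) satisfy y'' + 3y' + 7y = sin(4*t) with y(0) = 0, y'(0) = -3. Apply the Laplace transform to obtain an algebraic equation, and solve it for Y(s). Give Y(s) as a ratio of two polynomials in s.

Transform both sides with L{·}.
Using L{y''} = s^2 Y - s·y(0) - y'(0) and L{y'} = sY - y(0), with y(0) = 0, y'(0) = -3, the left side becomes (s^2 + 3*s + 7)Y - (-3).
The right side is L{sin(4*t)} = 4/(s^2 + 16).
So (s^2 + 3*s + 7)Y = 4/(s^2 + 16) + (-3).
Isolate Y and clear denominators.

Y(s) = (-3*s^2 - 44)/(s^4 + 3*s^3 + 23*s^2 + 48*s + 112)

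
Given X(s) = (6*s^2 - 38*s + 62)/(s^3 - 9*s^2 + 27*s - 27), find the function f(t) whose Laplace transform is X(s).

Factor the denominator: s^3 - 9*s^2 + 27*s - 27 = (s - 3)^3.
Partial fraction decomposition gives [6/(s - 3)] + [-2/(s - 3)^2] + [2/(s - 3)^3].
Invert each term: 6/(s - 3) ↔ 6e^(3t); -2/(s - 3)^2 ↔ -2t·e^(3t); 2/(s - 3)^3 ↔ (1)t^2·e^(3t).

f(t) = t^2*exp(3*t) - 2*t*exp(3*t) + 6*exp(3*t)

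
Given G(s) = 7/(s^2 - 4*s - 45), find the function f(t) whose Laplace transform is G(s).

Rewrite the denominator: s^2 - 4*s - 45 = (s - 2)^2 - 49.
The form in (s - 2) signals a first-shifting-theorem factor e^(2t).
Since L{sinh(7t)} = 7/(s^2 - 49), the inverse is exp(2*t)*sinh(7*t).

f(t) = exp(2*t)*sinh(7*t)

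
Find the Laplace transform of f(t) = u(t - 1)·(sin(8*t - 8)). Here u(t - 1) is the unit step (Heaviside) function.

By the second shifting theorem, L{u(t - c)·g(t - c)} = e^(-cs)·G(s) with c = 1 and G(s) = L{g(t)}.
L{sin(8t)} = 8/(s^2 + 64).

8*exp(-s)/(s^2 + 64)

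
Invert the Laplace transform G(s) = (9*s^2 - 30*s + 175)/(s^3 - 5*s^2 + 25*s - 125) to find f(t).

f(t) = 5*exp(5*t) - 2*sin(5*t) + 4*cos(5*t)

Factor the denominator: s^3 - 5*s^2 + 25*s - 125 = (s - 5)*(s^2 + 25).
Partial fraction decomposition gives [5/(s - 5)] + [4*s/(s^2 + 25)] + [-10/(s^2 + 25)].
Invert each term: 5/(s - 5) ↔ 5e^(5t); 4·s/(s^2 + 25) ↔ 4cos(5t); -2·5/(s^2 + 25) ↔ -2sin(5t).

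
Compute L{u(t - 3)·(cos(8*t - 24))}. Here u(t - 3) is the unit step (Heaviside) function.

s*exp(-3*s)/(s^2 + 64)

By the second shifting theorem, L{u(t - c)·g(t - c)} = e^(-cs)·G(s) with c = 3 and G(s) = L{g(t)}.
L{cos(8t)} = s/(s^2 + 64).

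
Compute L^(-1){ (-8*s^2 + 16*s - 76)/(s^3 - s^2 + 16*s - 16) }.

-4*exp(t) + 3*sin(4*t) - 4*cos(4*t)

Factor the denominator: s^3 - s^2 + 16*s - 16 = (s - 1)*(s^2 + 16).
Partial fraction decomposition gives [-4/(s - 1)] + [-4*s/(s^2 + 16)] + [12/(s^2 + 16)].
Invert each term: -4/(s - 1) ↔ -4e^(t); -4·s/(s^2 + 16) ↔ -4cos(4t); 3·4/(s^2 + 16) ↔ 3sin(4t).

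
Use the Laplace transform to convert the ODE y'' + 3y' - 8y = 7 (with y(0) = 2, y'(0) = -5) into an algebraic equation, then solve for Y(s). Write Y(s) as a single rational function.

Laplace-transform each side.
The derivative rules (L{y''} = s^2 Y - s·y(0) - y'(0) and L{y'} = sY - y(0), with y(0) = 2, y'(0) = -5) turn the left side into (s^2 + 3*s - 8)Y - (2*s + 1).
The right side is L{7} = 7/s.
So (s^2 + 3*s - 8)Y = 7/s + (2*s + 1).
Solve for Y(s) and write it as one ratio of polynomials.

Y(s) = (2*s^2 + s + 7)/(s^3 + 3*s^2 - 8*s)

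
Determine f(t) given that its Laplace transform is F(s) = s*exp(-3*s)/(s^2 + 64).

The factor e^(-3s) signals a time shift by c = 3 (second shifting theorem).
L{cos(8t)} = s/(s^2 + 64), so L^-1{s/(s^2 + 64)} = cos(8*t).
Hence the inverse is u(t - 3) times that function evaluated at t - 3.

f(t) = Heaviside(t - 3)*(cos(8*t - 24))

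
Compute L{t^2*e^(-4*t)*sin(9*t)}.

L{sin(9t)} = 9/(s^2 + 81).
Multiplying by e^(-4t) shifts s → s + 4, so L{e^(-4*t)*sin(9*t)} = 9/((s + 4)^2 + 81).
Then apply L{t^2·g(t)} = (-1)^2 d^2/ds^2[H(s)] with H(s) = 9/((s + 4)^2 + 81):
differentiating 2 times and applying the sign gives 54*(s^2 + 8*s - 11)/(s^2 + 8*s + 97)^3.

54*(s^2 + 8*s - 11)/(s^2 + 8*s + 97)^3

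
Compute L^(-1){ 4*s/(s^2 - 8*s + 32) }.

Complete the square in the denominator: s^2 - 8*s + 32 = (s - 4)^2 + 4^2.
Split the numerator to match: 4*s = 4·(s - 4) + 4·4.
Invert each term: 4·(s - 4)/((s - 4)^2 + 16) ↔ 4e^(4t)cos(4t); 4·4/((s - 4)^2 + 16) ↔ 4e^(4t)sin(4t).

4*exp(4*t)*sin(4*t) + 4*exp(4*t)*cos(4*t)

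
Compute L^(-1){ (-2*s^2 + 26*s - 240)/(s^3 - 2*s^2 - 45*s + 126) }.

-4*exp(6*t) + 6*exp(3*t) - 4*exp(-7*t)

Factor the denominator: s^3 - 2*s^2 - 45*s + 126 = (s - 6)*(s - 3)*(s + 7).
Partial fraction decomposition gives [-4/(s - 6)] + [6/(s - 3)] + [-4/(s + 7)].
Invert each term: -4/(s - 6) ↔ -4e^(6t); 6/(s - 3) ↔ 6e^(3t); -4/(s + 7) ↔ -4e^(-7t).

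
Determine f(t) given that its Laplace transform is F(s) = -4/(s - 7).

f(t) = -4*exp(7*t)

Since L{e^(7t)} = 1/(s - 7), the inverse is e^(7*t), scaled by -4.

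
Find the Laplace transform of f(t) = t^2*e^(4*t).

2/(s - 4)^3

L{e^(4t)} = 1/(s - 4).
Then apply L{t^2·g(t)} = (-1)^2 d^2/ds^2[G(s)] with G(s) = 1/(s - 4):
differentiating 2 times and applying the sign gives 2/(s - 4)^3.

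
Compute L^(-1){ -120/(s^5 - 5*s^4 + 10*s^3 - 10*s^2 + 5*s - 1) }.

-5*t^4*exp(t)

Rewrite the denominator: s^5 - 5*s^4 + 10*s^3 - 10*s^2 + 5*s - 1 = (s - 1)^5.
The form in (s - 1) signals a first-shifting-theorem factor e^(t).
Since L{t^4} = 4!/s^5 = 24/s^5, the inverse is t^4*e^(t), scaled by -5.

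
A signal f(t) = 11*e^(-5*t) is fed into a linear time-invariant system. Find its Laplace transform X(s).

L{11} = 11/s.
By the first shifting theorem, multiplying by e^(-5t) replaces s with s + 5.

X(s) = 11/(s + 5)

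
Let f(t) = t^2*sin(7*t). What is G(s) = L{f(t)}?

G(s) = 14*(3*s^2 - 49)/(s^2 + 49)^3

L{sin(7t)} = 7/(s^2 + 49).
Then apply L{t^2·g(t)} = (-1)^2 d^2/ds^2[H(s)] with H(s) = 7/(s^2 + 49):
differentiating 2 times and applying the sign gives 14*(3*s^2 - 49)/(s^2 + 49)^3.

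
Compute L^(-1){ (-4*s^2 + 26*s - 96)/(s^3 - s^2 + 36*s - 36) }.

Factor the denominator: s^3 - s^2 + 36*s - 36 = (s - 1)*(s^2 + 36).
Partial fraction decomposition gives [-2/(s - 1)] + [-2*s/(s^2 + 36)] + [24/(s^2 + 36)].
Invert each term: -2/(s - 1) ↔ -2e^(t); -2·s/(s^2 + 36) ↔ -2cos(6t); 4·6/(s^2 + 36) ↔ 4sin(6t).

-2*exp(t) + 4*sin(6*t) - 2*cos(6*t)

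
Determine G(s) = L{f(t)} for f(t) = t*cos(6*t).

L{cos(6t)} = s/(s^2 + 36).
Then apply L{t·g(t)} = -d/ds[H(s)] with H(s) = s/(s^2 + 36):
differentiating 1 time and applying the sign gives (s - 6)*(s + 6)/(s^2 + 36)^2.

G(s) = (s - 6)*(s + 6)/(s^2 + 36)^2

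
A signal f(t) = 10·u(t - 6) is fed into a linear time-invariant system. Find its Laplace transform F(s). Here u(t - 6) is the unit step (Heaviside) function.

By the second shifting theorem, L{u(t - c)·g(t - c)} = e^(-cs)·G(s) with c = 6 and G(s) = L{g(t)}.
L{10} = 10/s.

F(s) = 10*exp(-6*s)/s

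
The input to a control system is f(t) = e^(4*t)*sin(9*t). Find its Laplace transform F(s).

L{sin(9t)} = 9/(s^2 + 81).
By the first shifting theorem, multiplying by e^(4t) replaces s with s - 4.

F(s) = 9/((s - 4)^2 + 81)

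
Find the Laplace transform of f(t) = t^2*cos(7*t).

2*s*(s^2 - 147)/(s^2 + 49)^3

L{cos(7t)} = s/(s^2 + 49).
Then apply L{t^2·g(t)} = (-1)^2 d^2/ds^2[G(s)] with G(s) = s/(s^2 + 49):
differentiating 2 times and applying the sign gives 2*s*(s^2 - 147)/(s^2 + 49)^3.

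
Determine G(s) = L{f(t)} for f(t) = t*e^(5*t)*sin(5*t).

L{sin(5t)} = 5/(s^2 + 25).
Multiplying by e^(5t) shifts s → s - 5, so L{e^(5*t)*sin(5*t)} = 5/((s - 5)^2 + 25).
Then apply L{t·g(t)} = -d/ds[H(s)] with H(s) = 5/((s - 5)^2 + 25):
differentiating 1 time and applying the sign gives 10*(s - 5)/(s^2 - 10*s + 50)^2.

G(s) = 10*(s - 5)/(s^2 - 10*s + 50)^2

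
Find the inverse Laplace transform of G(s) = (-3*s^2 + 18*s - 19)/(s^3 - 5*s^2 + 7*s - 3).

Factor the denominator: s^3 - 5*s^2 + 7*s - 3 = (s - 3)*(s - 1)^2.
Partial fraction decomposition gives [-5/(s - 1)] + [2/(s - 1)^2] + [2/(s - 3)].
Invert each term: -5/(s - 1) ↔ -5e^(t); 2/(s - 1)^2 ↔ 2t·e^(t); 2/(s - 3) ↔ 2e^(3t).

2*t*exp(t) + 2*exp(3*t) - 5*exp(t)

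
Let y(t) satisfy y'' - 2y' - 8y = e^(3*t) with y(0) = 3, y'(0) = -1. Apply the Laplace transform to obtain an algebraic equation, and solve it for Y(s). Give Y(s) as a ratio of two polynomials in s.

Y(s) = (3*s^2 - 16*s + 22)/(s^3 - 5*s^2 - 2*s + 24)

Laplace-transform each side.
With L{y''} = s^2 Y - s·y(0) - y'(0) and L{y'} = sY - y(0), with y(0) = 3, y'(0) = -1: the LHS transforms to (s^2 - 2*s - 8)Y - (3*s - 7).
The right side is L{e^(3*t)} = 1/(s - 3).
So (s^2 - 2*s - 8)Y = 1/(s - 3) + (3*s - 7).
Isolate Y and clear denominators.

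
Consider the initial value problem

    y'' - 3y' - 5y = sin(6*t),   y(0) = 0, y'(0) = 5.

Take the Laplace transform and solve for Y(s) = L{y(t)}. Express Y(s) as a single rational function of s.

Take the Laplace transform of both sides.
Using L{y''} = s^2 Y - s·y(0) - y'(0) and L{y'} = sY - y(0), with y(0) = 0, y'(0) = 5, the left side becomes (s^2 - 3*s - 5)Y - (5).
The right side is L{sin(6*t)} = 6/(s^2 + 36).
So (s^2 - 3*s - 5)Y = 6/(s^2 + 36) + (5).
Divide through and combine into a single rational function.

Y(s) = (5*s^2 + 186)/(s^4 - 3*s^3 + 31*s^2 - 108*s - 180)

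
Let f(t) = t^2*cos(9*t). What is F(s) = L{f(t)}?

L{cos(9t)} = s/(s^2 + 81).
Then apply L{t^2·g(t)} = (-1)^2 d^2/ds^2[G(s)] with G(s) = s/(s^2 + 81):
differentiating 2 times and applying the sign gives 2*s*(s^2 - 243)/(s^2 + 81)^3.

F(s) = 2*s*(s^2 - 243)/(s^2 + 81)^3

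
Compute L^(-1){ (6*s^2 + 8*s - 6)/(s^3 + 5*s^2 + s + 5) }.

-2*sin(t) + 2*cos(t) + 4*exp(-5*t)

Factor the denominator: s^3 + 5*s^2 + s + 5 = (s + 5)*(s^2 + 1).
Partial fraction decomposition gives [4/(s + 5)] + [2*s/(s^2 + 1)] + [-2/(s^2 + 1)].
Invert each term: 4/(s + 5) ↔ 4e^(-5t); 2·s/(s^2 + 1) ↔ 2cos(t); -2·1/(s^2 + 1) ↔ -2sin(t).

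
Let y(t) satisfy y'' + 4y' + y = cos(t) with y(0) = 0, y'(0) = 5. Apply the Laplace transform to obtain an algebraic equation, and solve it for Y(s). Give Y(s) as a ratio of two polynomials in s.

Y(s) = (5*s^2 + s + 5)/(s^4 + 4*s^3 + 2*s^2 + 4*s + 1)

Laplace-transform each side.
The derivative rules (L{y''} = s^2 Y - s·y(0) - y'(0) and L{y'} = sY - y(0), with y(0) = 0, y'(0) = 5) turn the left side into (s^2 + 4*s + 1)Y - (5).
The right side is L{cos(t)} = s/(s^2 + 1).
So (s^2 + 4*s + 1)Y = s/(s^2 + 1) + (5).
Isolate Y and clear denominators.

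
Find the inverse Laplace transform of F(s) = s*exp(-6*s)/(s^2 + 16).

The factor e^(-6s) signals a time shift by c = 6 (second shifting theorem).
L{cos(4t)} = s/(s^2 + 16), so L^-1{s/(s^2 + 16)} = cos(4*t).
Hence the inverse is u(t - 6) times that function evaluated at t - 6.

Heaviside(t - 6)*(cos(4*t - 24))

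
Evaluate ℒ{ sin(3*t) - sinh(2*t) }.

3/(s^2 + 9) - 2/(s^2 - 4)

Apply the Laplace transform termwise.
L{sin(3t)} = 3/(s^2 + 9); (-1)·[L{sinh(2t)} = 2/(s^2 - 4)].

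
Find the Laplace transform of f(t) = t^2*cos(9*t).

L{cos(9t)} = s/(s^2 + 81).
Then apply L{t^2·g(t)} = (-1)^2 d^2/ds^2[H(s)] with H(s) = s/(s^2 + 81):
differentiating 2 times and applying the sign gives 2*s*(s^2 - 243)/(s^2 + 81)^3.

2*s*(s^2 - 243)/(s^2 + 81)^3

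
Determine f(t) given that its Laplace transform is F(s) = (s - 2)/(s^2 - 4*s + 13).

f(t) = exp(2*t)*cos(3*t)

Rewrite the denominator: s^2 - 4*s + 13 = (s - 2)^2 + 9.
The form in (s - 2) signals a first-shifting-theorem factor e^(2t).
Since L{cos(3t)} = s/(s^2 + 9), the inverse is e^(2*t)*cos(3*t).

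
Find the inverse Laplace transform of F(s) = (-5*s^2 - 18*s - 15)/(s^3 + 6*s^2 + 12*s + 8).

t^2*exp(-2*t)/2 + 2*t*exp(-2*t) - 5*exp(-2*t)

Factor the denominator: s^3 + 6*s^2 + 12*s + 8 = (s + 2)^3.
Partial fraction decomposition gives [-5/(s + 2)] + [2/(s + 2)^2] + [(s + 2)^(-3)].
Invert each term: -5/(s + 2) ↔ -5e^(-2t); 2/(s + 2)^2 ↔ 2t·e^(-2t); 1/(s + 2)^3 ↔ (1/2)t^2·e^(-2t).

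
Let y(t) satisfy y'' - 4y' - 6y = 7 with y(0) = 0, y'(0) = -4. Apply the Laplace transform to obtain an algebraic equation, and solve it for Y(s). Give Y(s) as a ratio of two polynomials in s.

Take the Laplace transform of both sides.
With L{y''} = s^2 Y - s·y(0) - y'(0) and L{y'} = sY - y(0), with y(0) = 0, y'(0) = -4: the LHS transforms to (s^2 - 4*s - 6)Y - (-4).
The right side is L{7} = 7/s.
So (s^2 - 4*s - 6)Y = 7/s + (-4).
Divide through and combine into a single rational function.

Y(s) = (-4*s + 7)/(s^3 - 4*s^2 - 6*s)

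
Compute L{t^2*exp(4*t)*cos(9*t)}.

2*(s - 4)*(s^2 - 8*s - 227)/(s^2 - 8*s + 97)^3

L{cos(9t)} = s/(s^2 + 81).
Multiplying by e^(4t) shifts s → s - 4, so L{exp(4*t)*cos(9*t)} = (s - 4)/((s - 4)^2 + 81).
Then apply L{t^2·g(t)} = (-1)^2 d^2/ds^2[G(s)] with G(s) = (s - 4)/((s - 4)^2 + 81):
differentiating 2 times and applying the sign gives 2*(s - 4)*(s^2 - 8*s - 227)/(s^2 - 8*s + 97)^3.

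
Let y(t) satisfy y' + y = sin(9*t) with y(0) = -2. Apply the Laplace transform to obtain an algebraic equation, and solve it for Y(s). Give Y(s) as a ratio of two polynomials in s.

Take the Laplace transform of both sides.
Using L{y'} = sY - y(0) = sY - (-2), the left side becomes (s + 1)Y - (-2).
The right side is L{sin(9*t)} = 9/(s^2 + 81).
So (s + 1)Y = 9/(s^2 + 81) + (-2).
Divide through and combine into a single rational function.

Y(s) = (-2*s^2 - 153)/(s^3 + s^2 + 81*s + 81)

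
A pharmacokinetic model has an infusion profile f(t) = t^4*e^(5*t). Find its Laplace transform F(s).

L{t^4} = 4!/s^5 = 24/s^5.
By the first shifting theorem, multiplying by e^(5t) replaces s with s - 5.

F(s) = 24/(s - 5)^5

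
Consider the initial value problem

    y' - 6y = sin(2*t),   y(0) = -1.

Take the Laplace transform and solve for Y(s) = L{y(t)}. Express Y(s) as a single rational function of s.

Laplace-transform each side.
Using L{y'} = sY - y(0) = sY - (-1), the left side becomes (s - 6)Y - (-1).
The right side is L{sin(2*t)} = 2/(s^2 + 4).
So (s - 6)Y = 2/(s^2 + 4) + (-1).
Isolate Y and clear denominators.

Y(s) = (-s^2 - 2)/(s^3 - 6*s^2 + 4*s - 24)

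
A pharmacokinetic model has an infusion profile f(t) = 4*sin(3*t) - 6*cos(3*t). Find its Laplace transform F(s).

F(s) = -6*s/(s^2 + 9) + 12/(s^2 + 9)

By linearity of the Laplace transform, transform each term separately.
(-6)·[L{cos(3t)} = s/(s^2 + 9)]; (4)·[L{sin(3t)} = 3/(s^2 + 9)].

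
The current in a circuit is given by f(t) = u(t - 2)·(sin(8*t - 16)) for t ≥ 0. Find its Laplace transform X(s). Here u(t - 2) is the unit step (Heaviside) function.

X(s) = 8*exp(-2*s)/(s^2 + 64)

By the second shifting theorem, L{u(t - c)·g(t - c)} = e^(-cs)·G(s) with c = 2 and G(s) = L{g(t)}.
L{sin(8t)} = 8/(s^2 + 64).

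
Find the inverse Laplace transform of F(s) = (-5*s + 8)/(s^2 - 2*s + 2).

Complete the square in the denominator: s^2 - 2*s + 2 = (s - 1)^2 + 1^2.
Split the numerator to match: -5*s + 8 = -5·(s - 1) + 3·1.
Invert each term: -5·(s - 1)/((s - 1)^2 + 1) ↔ -5e^(t)cos(t); 3·1/((s - 1)^2 + 1) ↔ 3e^(t)sin(t).

3*exp(t)*sin(t) - 5*exp(t)*cos(t)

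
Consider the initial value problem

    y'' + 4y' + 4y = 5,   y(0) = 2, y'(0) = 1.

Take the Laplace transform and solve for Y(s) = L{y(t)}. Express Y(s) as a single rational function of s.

Y(s) = (2*s^2 + 9*s + 5)/(s^3 + 4*s^2 + 4*s)

Laplace-transform each side.
The derivative rules (L{y''} = s^2 Y - s·y(0) - y'(0) and L{y'} = sY - y(0), with y(0) = 2, y'(0) = 1) turn the left side into (s^2 + 4*s + 4)Y - (2*s + 9).
The right side is L{5} = 5/s.
So (s^2 + 4*s + 4)Y = 5/s + (2*s + 9).
Isolate Y and clear denominators.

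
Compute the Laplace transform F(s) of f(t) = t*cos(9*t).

L{cos(9t)} = s/(s^2 + 81).
Then apply L{t·g(t)} = -d/ds[G(s)] with G(s) = s/(s^2 + 81):
differentiating 1 time and applying the sign gives (s - 9)*(s + 9)/(s^2 + 81)^2.

F(s) = (s - 9)*(s + 9)/(s^2 + 81)^2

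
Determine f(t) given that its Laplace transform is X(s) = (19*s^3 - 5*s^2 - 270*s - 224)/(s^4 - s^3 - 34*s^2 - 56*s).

f(t) = 6*exp(7*t) + 4 + 4*exp(-2*t) + 5*exp(-4*t)

Factor the denominator: s^4 - s^3 - 34*s^2 - 56*s = s*(s - 7)*(s + 2)*(s + 4).
Partial fraction decomposition gives [6/(s - 7)] + [5/(s + 4)] + [4/s] + [4/(s + 2)].
Invert each term: 6/(s - 7) ↔ 6e^(7t); 5/(s + 4) ↔ 5e^(-4t); 4/(s - 0) ↔ 4e^(0t); 4/(s + 2) ↔ 4e^(-2t).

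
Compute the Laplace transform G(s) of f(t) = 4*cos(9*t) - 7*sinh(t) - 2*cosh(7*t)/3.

Apply the Laplace transform termwise.
(-7)·[L{sinh(t)} = 1/(s^2 - 1)]; (-2/3)·[L{cosh(7t)} = s/(s^2 - 49)]; (4)·[L{cos(9t)} = s/(s^2 + 81)].

G(s) = 4*s/(s^2 + 81) - 2*s/(3*(s^2 - 49)) - 7/(s^2 - 1)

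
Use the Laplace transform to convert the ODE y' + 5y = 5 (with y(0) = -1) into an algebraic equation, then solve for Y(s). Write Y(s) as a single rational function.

Y(s) = (-s + 5)/(s^2 + 5*s)

Apply the Laplace transform to the equation.
Using L{y'} = sY - y(0) = sY - (-1), the left side becomes (s + 5)Y - (-1).
The right side is L{5} = 5/s.
So (s + 5)Y = 5/s + (-1).
Isolate Y and clear denominators.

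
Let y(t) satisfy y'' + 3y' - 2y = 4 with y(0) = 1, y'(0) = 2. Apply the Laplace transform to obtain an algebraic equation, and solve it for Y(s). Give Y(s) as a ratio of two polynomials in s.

Take the Laplace transform of both sides.
The derivative rules (L{y''} = s^2 Y - s·y(0) - y'(0) and L{y'} = sY - y(0), with y(0) = 1, y'(0) = 2) turn the left side into (s^2 + 3*s - 2)Y - (s + 5).
The right side is L{4} = 4/s.
So (s^2 + 3*s - 2)Y = 4/s + (s + 5).
Isolate Y and clear denominators.

Y(s) = (s^2 + 5*s + 4)/(s^3 + 3*s^2 - 2*s)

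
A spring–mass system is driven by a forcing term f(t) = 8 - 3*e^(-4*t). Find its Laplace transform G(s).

G(s) = -3/(s + 4) + 8/s

By linearity of the Laplace transform, transform each term separately.
(-3)·[L{e^(-4t)} = 1/(s + 4)]; L{8} = 8/s.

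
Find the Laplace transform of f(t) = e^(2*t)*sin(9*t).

L{sin(9t)} = 9/(s^2 + 81).
By the first shifting theorem, multiplying by e^(2t) replaces s with s - 2.

9/((s - 2)^2 + 81)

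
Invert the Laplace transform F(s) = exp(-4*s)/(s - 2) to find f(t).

f(t) = Heaviside(t - 4)*(exp(2*t - 8))

The factor e^(-4s) signals a time shift by c = 4 (second shifting theorem).
L{e^(2t)} = 1/(s - 2), so L^-1{1/(s - 2)} = exp(2*t).
Hence the inverse is u(t - 4) times that function evaluated at t - 4.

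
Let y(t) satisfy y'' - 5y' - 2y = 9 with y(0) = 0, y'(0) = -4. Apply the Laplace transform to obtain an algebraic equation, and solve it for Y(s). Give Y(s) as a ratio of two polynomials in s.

Y(s) = (-4*s + 9)/(s^3 - 5*s^2 - 2*s)

Take the Laplace transform of both sides.
With L{y''} = s^2 Y - s·y(0) - y'(0) and L{y'} = sY - y(0), with y(0) = 0, y'(0) = -4: the LHS transforms to (s^2 - 5*s - 2)Y - (-4).
The right side is L{9} = 9/s.
So (s^2 - 5*s - 2)Y = 9/s + (-4).
Solve for Y(s) and write it as one ratio of polynomials.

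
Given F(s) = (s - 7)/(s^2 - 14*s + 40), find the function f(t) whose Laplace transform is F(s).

Rewrite the denominator: s^2 - 14*s + 40 = (s - 7)^2 - 9.
The form in (s - 7) signals a first-shifting-theorem factor e^(7t).
Since L{cosh(3t)} = s/(s^2 - 9), the inverse is e^(7*t)*cosh(3*t).

f(t) = exp(7*t)*cosh(3*t)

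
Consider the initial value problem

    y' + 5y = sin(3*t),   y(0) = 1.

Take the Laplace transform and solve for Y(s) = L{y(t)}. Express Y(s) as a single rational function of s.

Y(s) = (s^2 + 12)/(s^3 + 5*s^2 + 9*s + 45)

Take the Laplace transform of both sides.
With L{y'} = sY - y(0) = sY - 1: the LHS transforms to (s + 5)Y - (1).
The right side is L{sin(3*t)} = 3/(s^2 + 9).
So (s + 5)Y = 3/(s^2 + 9) + (1).
Solve for Y(s) and write it as one ratio of polynomials.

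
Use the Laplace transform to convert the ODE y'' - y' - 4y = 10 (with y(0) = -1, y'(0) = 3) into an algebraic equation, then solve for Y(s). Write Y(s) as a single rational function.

Y(s) = (-s^2 + 4*s + 10)/(s^3 - s^2 - 4*s)

Take the Laplace transform of both sides.
Using L{y''} = s^2 Y - s·y(0) - y'(0) and L{y'} = sY - y(0), with y(0) = -1, y'(0) = 3, the left side becomes (s^2 - s - 4)Y - (-s + 4).
The right side is L{10} = 10/s.
So (s^2 - s - 4)Y = 10/s + (-s + 4).
Isolate Y and clear denominators.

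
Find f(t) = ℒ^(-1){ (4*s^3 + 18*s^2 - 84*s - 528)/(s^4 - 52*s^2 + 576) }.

Factor the denominator: s^4 - 52*s^2 + 576 = (s - 6)*(s - 4)*(s + 4)*(s + 6).
Partial fraction decomposition gives [-1/(s + 4)] + [1/(s + 6)] + [2/(s - 6)] + [2/(s - 4)].
Invert each term: -1/(s + 4) ↔ -e^(-4t); 1/(s + 6) ↔ e^(-6t); 2/(s - 6) ↔ 2e^(6t); 2/(s - 4) ↔ 2e^(4t).

f(t) = 2*exp(6*t) + 2*exp(4*t) - exp(-4*t) + exp(-6*t)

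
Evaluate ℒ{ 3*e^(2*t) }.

3/(s - 2)

L{3} = 3/s.
By the first shifting theorem, multiplying by e^(2t) replaces s with s - 2.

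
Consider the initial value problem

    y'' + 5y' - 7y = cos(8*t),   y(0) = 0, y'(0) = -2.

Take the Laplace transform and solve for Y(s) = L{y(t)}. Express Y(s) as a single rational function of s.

Y(s) = (-2*s^2 + s - 128)/(s^4 + 5*s^3 + 57*s^2 + 320*s - 448)

Transform both sides with L{·}.
Using L{y''} = s^2 Y - s·y(0) - y'(0) and L{y'} = sY - y(0), with y(0) = 0, y'(0) = -2, the left side becomes (s^2 + 5*s - 7)Y - (-2).
The right side is L{cos(8*t)} = s/(s^2 + 64).
So (s^2 + 5*s - 7)Y = s/(s^2 + 64) + (-2).
Solve for Y(s) and write it as one ratio of polynomials.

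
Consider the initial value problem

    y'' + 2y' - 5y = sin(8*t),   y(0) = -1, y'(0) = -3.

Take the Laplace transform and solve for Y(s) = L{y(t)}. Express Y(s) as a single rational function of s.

Transform both sides with L{·}.
Using L{y''} = s^2 Y - s·y(0) - y'(0) and L{y'} = sY - y(0), with y(0) = -1, y'(0) = -3, the left side becomes (s^2 + 2*s - 5)Y - (-s - 5).
The right side is L{sin(8*t)} = 8/(s^2 + 64).
So (s^2 + 2*s - 5)Y = 8/(s^2 + 64) + (-s - 5).
Divide through and combine into a single rational function.

Y(s) = (-s^3 - 5*s^2 - 64*s - 312)/(s^4 + 2*s^3 + 59*s^2 + 128*s - 320)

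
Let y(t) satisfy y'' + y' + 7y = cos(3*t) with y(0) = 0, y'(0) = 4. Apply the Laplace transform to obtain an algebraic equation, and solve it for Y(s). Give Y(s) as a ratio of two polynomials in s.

Apply the Laplace transform to the equation.
With L{y''} = s^2 Y - s·y(0) - y'(0) and L{y'} = sY - y(0), with y(0) = 0, y'(0) = 4: the LHS transforms to (s^2 + s + 7)Y - (4).
The right side is L{cos(3*t)} = s/(s^2 + 9).
So (s^2 + s + 7)Y = s/(s^2 + 9) + (4).
Solve for Y(s) and write it as one ratio of polynomials.

Y(s) = (4*s^2 + s + 36)/(s^4 + s^3 + 16*s^2 + 9*s + 63)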